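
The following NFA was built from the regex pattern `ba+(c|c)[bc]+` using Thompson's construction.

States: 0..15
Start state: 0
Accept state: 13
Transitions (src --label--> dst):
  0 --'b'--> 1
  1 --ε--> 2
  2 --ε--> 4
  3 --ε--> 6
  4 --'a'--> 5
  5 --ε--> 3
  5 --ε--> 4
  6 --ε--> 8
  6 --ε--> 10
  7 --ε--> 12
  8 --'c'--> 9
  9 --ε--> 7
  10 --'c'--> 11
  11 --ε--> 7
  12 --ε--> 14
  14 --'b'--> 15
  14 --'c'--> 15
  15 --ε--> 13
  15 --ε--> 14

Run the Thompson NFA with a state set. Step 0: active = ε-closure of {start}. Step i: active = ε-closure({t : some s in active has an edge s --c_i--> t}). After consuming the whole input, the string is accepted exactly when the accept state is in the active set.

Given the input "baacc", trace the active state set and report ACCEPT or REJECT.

Answer: ACCEPT

Trace:
initial (ε-close {0}): {0}
'b' @ 1: {1,2,4}
'a' @ 2: {3,4,5,6,8,10}
'a' @ 3: {3,4,5,6,8,10}
'c' @ 4: {7,9,11,12,14}
'c' @ 5: {13,14,15}  [accepting]
after full input: {13,14,15}  (accept=13 in)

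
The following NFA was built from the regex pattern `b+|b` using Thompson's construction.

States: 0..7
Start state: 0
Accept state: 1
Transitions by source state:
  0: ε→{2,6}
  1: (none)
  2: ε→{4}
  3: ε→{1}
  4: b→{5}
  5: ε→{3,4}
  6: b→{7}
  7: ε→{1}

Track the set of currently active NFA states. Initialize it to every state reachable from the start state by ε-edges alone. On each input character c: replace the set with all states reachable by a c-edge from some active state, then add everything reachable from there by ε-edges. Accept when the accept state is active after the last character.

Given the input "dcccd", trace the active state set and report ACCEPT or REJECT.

Answer: REJECT

Steps:
S₀ = ε-closure({0}) = {0,2,4,6}
'd' @ 1: {}  — dead — no transitions
rest 'cccd' ignored (set empty)
after full input: {}  (accept=1 not in)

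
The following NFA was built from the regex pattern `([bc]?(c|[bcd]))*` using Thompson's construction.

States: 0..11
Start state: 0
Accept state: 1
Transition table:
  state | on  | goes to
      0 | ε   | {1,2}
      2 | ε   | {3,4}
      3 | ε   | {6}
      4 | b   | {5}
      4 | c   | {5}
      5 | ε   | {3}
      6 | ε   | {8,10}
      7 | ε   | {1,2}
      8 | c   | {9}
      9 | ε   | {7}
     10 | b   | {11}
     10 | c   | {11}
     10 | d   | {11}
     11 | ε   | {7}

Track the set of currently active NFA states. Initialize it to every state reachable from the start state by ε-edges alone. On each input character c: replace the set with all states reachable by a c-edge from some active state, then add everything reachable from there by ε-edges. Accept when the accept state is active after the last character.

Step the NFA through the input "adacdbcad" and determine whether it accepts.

Answer: REJECT

Derivation:
S₀ = ε-closure({0}) = {0,1,2,3,4,6,8,10}
'a' @ 1: {}  — state set empty
rest 'dacdbcad' ignored (set empty)
final: {}; accept 1 not in set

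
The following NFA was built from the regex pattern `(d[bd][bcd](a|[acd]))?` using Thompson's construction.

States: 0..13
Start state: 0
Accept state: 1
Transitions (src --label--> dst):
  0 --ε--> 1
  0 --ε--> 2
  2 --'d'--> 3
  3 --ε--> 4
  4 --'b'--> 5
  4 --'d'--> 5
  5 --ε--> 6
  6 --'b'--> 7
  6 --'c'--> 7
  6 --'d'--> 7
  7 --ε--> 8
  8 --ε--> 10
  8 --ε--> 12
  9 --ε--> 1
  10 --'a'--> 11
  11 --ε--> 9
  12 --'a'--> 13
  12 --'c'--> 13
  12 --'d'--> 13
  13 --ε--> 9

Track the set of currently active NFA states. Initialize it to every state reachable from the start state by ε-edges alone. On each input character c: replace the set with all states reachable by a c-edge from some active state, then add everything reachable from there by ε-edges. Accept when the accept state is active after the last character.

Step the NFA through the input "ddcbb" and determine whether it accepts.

Answer: REJECT

Steps:
S₀ = ε-closure({0}) = {0,1,2}
'd' @ 1: {3,4}
'd' @ 2: {5,6}
'c' @ 3: {7,8,10,12}
'b' @ 4: {}  — dead — no transitions
rest 'b' ignored (set empty)
after full input: {}  (accept=1 not in)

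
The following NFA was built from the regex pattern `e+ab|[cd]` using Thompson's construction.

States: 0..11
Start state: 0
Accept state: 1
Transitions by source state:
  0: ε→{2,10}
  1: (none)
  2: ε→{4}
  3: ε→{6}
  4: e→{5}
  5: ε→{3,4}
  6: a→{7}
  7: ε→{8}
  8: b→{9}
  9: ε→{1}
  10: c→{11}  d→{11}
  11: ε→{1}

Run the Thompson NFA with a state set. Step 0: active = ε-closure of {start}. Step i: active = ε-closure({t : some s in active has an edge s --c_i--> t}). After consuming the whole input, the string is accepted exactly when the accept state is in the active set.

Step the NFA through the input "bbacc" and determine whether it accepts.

start: ε-closure({0}) = {0,2,4,10}
'b' @ 1: {}  — dead — no transitions
rest 'bacc' ignored (set empty)
final: {}; accept 1 not in set

Answer: REJECT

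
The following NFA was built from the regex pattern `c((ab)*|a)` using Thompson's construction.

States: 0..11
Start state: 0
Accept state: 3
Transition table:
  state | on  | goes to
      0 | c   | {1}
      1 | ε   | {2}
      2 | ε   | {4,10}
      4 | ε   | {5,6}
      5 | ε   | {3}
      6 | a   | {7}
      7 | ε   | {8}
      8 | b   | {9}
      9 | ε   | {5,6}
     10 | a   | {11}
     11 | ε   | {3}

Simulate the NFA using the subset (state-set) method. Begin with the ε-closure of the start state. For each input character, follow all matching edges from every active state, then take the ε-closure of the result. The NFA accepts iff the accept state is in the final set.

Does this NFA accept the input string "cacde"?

initial (ε-close {0}): {0}
'c' @ 1: {1,2,3,4,5,6,10}  ✓accept
'a' @ 2: {3,7,8,11}  ✓accept
'c' @ 3: {}  — state set empty
rest 'de' ignored (set empty)
after full input: {}  (accept=3 not in)

Answer: REJECT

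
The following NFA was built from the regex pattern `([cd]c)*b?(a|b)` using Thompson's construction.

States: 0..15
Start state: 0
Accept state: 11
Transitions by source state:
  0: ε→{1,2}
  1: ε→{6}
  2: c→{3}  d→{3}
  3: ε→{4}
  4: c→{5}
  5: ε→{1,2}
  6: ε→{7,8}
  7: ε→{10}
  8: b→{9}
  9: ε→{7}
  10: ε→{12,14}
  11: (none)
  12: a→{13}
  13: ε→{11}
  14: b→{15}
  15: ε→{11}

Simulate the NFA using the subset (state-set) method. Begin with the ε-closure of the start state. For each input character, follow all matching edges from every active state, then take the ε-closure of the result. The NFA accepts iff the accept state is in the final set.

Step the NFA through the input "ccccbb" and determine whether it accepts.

Answer: ACCEPT

Trace:
initial (ε-close {0}): {0,1,2,6,7,8,10,12,14}
'c' @ 1: {3,4}
'c' @ 2: {1,2,5,6,7,8,10,12,14}
'c' @ 3: {3,4}
'c' @ 4: {1,2,5,6,7,8,10,12,14}
'b' @ 5: {7,9,10,11,12,14,15}  (accept∈set)
'b' @ 6: {11,15}  (accept∈set)
end set {11,15} — state 11 in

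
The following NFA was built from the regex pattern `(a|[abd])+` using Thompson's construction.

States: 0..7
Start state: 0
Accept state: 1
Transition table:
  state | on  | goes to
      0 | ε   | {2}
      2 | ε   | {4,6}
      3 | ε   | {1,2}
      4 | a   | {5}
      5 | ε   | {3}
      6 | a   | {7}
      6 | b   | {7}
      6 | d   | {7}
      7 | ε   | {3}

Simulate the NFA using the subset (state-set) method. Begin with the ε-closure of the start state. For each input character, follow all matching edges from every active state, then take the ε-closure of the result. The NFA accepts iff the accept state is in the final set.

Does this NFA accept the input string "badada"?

initial (ε-close {0}): {0,2,4,6}
'b' @ 1: {1,2,3,4,6,7}  [accepting]
'a' @ 2: {1,2,3,4,5,6,7}  [accepting]
'd' @ 3: {1,2,3,4,6,7}  [accepting]
'a' @ 4: {1,2,3,4,5,6,7}  [accepting]
'd' @ 5: {1,2,3,4,6,7}  [accepting]
'a' @ 6: {1,2,3,4,5,6,7}  [accepting]
final: {1,2,3,4,5,6,7}; accept 1 in set

Answer: ACCEPT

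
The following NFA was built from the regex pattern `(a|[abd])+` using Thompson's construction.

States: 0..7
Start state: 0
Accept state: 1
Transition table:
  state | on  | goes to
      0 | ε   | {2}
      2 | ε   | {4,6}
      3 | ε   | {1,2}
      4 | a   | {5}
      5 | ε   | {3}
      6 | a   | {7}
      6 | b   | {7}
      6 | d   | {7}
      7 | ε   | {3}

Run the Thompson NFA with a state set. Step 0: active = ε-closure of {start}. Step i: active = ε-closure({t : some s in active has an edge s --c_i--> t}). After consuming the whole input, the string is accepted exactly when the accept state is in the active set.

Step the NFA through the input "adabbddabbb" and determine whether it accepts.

Answer: ACCEPT

Steps:
S₀ = ε-closure({0}) = {0,2,4,6}
'a' @ 1: {1,2,3,4,5,6,7}  ✓accept
'd' @ 2: {1,2,3,4,6,7}  ✓accept
'a' @ 3: {1,2,3,4,5,6,7}  ✓accept
'b' @ 4: {1,2,3,4,6,7}  ✓accept
'b' @ 5: {1,2,3,4,6,7}  ✓accept
'd' @ 6: {1,2,3,4,6,7}  ✓accept
'd' @ 7: {1,2,3,4,6,7}  ✓accept
'a' @ 8: {1,2,3,4,5,6,7}  ✓accept
'b' @ 9: {1,2,3,4,6,7}  ✓accept
'b' @ 10: {1,2,3,4,6,7}  ✓accept
'b' @ 11: {1,2,3,4,6,7}  ✓accept
end set {1,2,3,4,6,7} — state 1 in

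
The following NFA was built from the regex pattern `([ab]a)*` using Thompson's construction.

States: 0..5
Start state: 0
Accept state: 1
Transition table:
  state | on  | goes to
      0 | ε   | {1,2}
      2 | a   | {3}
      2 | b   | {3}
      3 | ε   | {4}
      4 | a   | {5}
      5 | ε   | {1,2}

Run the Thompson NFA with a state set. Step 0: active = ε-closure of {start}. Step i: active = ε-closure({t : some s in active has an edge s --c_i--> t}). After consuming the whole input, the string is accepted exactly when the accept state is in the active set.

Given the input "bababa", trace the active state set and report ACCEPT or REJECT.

S₀ = ε-closure({0}) = {0,1,2}
'b' @ 1: {3,4}
'a' @ 2: {1,2,5}  ✓accept
'b' @ 3: {3,4}
'a' @ 4: {1,2,5}  ✓accept
'b' @ 5: {3,4}
'a' @ 6: {1,2,5}  ✓accept
end set {1,2,5} — state 1 in

Answer: ACCEPT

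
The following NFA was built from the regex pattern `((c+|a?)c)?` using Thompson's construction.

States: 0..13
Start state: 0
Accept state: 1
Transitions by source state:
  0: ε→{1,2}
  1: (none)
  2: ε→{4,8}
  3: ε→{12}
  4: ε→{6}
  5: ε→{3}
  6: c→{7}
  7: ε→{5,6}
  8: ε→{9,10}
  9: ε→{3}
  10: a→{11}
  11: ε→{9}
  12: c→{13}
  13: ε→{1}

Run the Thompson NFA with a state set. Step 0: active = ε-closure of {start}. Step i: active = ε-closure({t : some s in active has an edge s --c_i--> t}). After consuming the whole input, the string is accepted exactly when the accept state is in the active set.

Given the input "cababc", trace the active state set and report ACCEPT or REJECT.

initial (ε-close {0}): {0,1,2,3,4,6,8,9,10,12}
'c' @ 1: {1,3,5,6,7,12,13}  (accept∈set)
'a' @ 2: {}  — dead — no transitions
rest 'babc' ignored (set empty)
final: {}; accept 1 not in set

Answer: REJECT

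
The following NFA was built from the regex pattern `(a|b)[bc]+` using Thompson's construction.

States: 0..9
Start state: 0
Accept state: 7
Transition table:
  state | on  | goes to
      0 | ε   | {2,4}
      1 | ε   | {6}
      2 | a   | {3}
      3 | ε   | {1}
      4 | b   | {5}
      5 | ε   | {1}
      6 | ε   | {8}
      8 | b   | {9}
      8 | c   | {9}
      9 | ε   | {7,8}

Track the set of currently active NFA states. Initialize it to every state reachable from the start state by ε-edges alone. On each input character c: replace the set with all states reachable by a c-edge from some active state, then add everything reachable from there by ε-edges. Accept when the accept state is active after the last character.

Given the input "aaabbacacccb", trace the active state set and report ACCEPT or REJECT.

Answer: REJECT

Derivation:
S₀ = ε-closure({0}) = {0,2,4}
'a' @ 1: {1,3,6,8}
'a' @ 2: {}  — dead — no transitions
rest 'abbacacccb' ignored (set empty)
final: {}; accept 7 not in set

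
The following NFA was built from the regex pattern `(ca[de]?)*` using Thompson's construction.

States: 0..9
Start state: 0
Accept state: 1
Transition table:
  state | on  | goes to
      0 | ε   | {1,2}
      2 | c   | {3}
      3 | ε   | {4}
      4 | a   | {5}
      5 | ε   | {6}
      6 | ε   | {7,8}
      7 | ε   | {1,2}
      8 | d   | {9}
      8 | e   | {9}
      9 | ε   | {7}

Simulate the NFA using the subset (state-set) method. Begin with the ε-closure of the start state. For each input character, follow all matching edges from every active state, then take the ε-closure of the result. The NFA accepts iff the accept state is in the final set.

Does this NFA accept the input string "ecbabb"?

Answer: REJECT

Derivation:
S₀ = ε-closure({0}) = {0,1,2}
'e' @ 1: {}  — state set empty
rest 'cbabb' ignored (set empty)
end set {} — state 1 not in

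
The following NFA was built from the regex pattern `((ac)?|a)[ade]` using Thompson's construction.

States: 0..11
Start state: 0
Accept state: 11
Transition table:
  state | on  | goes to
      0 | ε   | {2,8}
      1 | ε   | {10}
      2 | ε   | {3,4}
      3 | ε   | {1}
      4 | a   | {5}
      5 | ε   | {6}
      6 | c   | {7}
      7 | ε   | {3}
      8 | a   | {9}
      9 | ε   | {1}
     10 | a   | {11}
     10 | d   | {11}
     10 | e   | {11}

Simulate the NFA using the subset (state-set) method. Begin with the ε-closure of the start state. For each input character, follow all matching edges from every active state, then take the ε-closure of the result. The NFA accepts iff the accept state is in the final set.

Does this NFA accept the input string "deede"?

S₀ = ε-closure({0}) = {0,1,2,3,4,8,10}
'd' @ 1: {11}  ✓accept
'e' @ 2: {}  — no active states
rest 'ede' ignored (set empty)
end set {} — state 11 not in

Answer: REJECT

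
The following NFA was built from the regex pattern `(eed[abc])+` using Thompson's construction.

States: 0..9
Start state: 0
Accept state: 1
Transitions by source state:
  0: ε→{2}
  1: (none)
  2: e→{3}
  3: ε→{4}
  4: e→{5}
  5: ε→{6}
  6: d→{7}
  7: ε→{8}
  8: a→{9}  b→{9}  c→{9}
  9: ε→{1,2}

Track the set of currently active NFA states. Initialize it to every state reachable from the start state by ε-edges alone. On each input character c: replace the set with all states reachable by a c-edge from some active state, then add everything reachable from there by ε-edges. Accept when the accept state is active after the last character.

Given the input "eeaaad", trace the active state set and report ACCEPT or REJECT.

start: ε-closure({0}) = {0,2}
'e' @ 1: {3,4}
'e' @ 2: {5,6}
'a' @ 3: {}  — state set empty
rest 'aad' ignored (set empty)
end set {} — state 1 not in

Answer: REJECT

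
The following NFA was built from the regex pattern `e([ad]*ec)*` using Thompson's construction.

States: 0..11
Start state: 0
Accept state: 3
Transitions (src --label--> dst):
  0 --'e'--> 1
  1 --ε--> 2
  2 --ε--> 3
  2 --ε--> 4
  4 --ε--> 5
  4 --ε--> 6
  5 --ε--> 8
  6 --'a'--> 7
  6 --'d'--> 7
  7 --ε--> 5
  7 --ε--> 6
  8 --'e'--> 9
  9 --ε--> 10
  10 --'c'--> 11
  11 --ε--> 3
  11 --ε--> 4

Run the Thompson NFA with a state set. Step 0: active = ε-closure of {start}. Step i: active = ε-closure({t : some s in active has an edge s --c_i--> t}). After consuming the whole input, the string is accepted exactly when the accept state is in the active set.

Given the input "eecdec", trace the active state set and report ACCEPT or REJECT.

Answer: ACCEPT

Steps:
start: ε-closure({0}) = {0}
'e' @ 1: {1,2,3,4,5,6,8}  (accept∈set)
'e' @ 2: {9,10}
'c' @ 3: {3,4,5,6,8,11}  (accept∈set)
'd' @ 4: {5,6,7,8}
'e' @ 5: {9,10}
'c' @ 6: {3,4,5,6,8,11}  (accept∈set)
end set {3,4,5,6,8,11} — state 3 in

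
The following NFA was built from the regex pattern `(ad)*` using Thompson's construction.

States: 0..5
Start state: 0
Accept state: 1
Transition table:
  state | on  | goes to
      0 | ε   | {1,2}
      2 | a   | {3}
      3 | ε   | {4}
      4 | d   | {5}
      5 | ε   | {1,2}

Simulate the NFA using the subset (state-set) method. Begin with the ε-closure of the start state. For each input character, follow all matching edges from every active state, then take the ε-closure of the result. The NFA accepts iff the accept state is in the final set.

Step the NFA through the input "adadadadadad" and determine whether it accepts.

Answer: ACCEPT

Derivation:
S₀ = ε-closure({0}) = {0,1,2}
'a' @ 1: {3,4}
'd' @ 2: {1,2,5}  [accepting]
'a' @ 3: {3,4}
'd' @ 4: {1,2,5}  [accepting]
'a' @ 5: {3,4}
'd' @ 6: {1,2,5}  [accepting]
'a' @ 7: {3,4}
'd' @ 8: {1,2,5}  [accepting]
'a' @ 9: {3,4}
'd' @ 10: {1,2,5}  [accepting]
'a' @ 11: {3,4}
'd' @ 12: {1,2,5}  [accepting]
after full input: {1,2,5}  (accept=1 in)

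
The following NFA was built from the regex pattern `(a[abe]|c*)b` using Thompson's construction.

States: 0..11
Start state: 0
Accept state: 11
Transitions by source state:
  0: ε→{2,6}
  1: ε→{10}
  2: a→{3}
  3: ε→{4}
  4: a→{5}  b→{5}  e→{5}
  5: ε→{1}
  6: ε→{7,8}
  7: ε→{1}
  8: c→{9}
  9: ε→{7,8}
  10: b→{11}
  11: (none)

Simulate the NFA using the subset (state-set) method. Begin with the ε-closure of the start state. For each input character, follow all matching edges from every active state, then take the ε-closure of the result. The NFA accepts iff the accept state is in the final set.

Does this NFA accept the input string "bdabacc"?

S₀ = ε-closure({0}) = {0,1,2,6,7,8,10}
'b' @ 1: {11}  [accepting]
'd' @ 2: {}  — no active states
rest 'abacc' ignored (set empty)
final: {}; accept 11 not in set

Answer: REJECT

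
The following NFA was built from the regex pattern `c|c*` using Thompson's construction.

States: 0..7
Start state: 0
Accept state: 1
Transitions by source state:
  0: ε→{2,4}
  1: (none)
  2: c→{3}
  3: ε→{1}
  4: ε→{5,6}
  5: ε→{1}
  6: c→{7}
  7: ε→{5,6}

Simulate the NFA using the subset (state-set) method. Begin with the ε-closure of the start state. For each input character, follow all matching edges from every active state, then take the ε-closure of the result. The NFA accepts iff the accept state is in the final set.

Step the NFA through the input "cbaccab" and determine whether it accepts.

Answer: REJECT

Steps:
start: ε-closure({0}) = {0,1,2,4,5,6}
'c' @ 1: {1,3,5,6,7}  ✓accept
'b' @ 2: {}  — dead — no transitions
rest 'accab' ignored (set empty)
after full input: {}  (accept=1 not in)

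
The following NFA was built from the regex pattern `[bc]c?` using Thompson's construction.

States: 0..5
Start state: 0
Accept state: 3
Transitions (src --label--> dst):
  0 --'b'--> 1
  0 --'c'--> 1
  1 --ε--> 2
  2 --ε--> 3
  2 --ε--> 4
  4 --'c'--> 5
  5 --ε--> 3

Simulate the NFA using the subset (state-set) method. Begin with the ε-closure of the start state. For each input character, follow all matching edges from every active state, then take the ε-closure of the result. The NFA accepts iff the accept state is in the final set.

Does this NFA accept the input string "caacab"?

S₀ = ε-closure({0}) = {0}
'c' @ 1: {1,2,3,4}  (accept∈set)
'a' @ 2: {}  — dead — no transitions
rest 'acab' ignored (set empty)
after full input: {}  (accept=3 not in)

Answer: REJECT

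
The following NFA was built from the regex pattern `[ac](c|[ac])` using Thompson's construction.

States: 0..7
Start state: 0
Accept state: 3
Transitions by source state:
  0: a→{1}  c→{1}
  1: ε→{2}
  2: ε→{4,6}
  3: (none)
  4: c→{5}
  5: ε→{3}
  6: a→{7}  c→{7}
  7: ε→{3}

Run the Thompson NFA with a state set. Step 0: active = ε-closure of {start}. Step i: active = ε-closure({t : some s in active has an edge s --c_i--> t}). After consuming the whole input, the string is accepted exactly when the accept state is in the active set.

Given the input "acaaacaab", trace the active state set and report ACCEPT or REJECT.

Answer: REJECT

Derivation:
S₀ = ε-closure({0}) = {0}
'a' @ 1: {1,2,4,6}
'c' @ 2: {3,5,7}  ✓accept
'a' @ 3: {}  — dead — no transitions
rest 'aacaab' ignored (set empty)
end set {} — state 3 not in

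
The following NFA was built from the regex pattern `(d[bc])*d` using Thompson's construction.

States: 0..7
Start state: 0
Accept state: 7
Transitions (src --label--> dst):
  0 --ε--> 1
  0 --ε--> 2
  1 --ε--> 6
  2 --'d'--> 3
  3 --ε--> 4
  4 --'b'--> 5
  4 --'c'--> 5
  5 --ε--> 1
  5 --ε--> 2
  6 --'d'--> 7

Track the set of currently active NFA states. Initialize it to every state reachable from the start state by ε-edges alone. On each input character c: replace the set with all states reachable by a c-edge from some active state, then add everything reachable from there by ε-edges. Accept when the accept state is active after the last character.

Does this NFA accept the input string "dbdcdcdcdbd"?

Answer: ACCEPT

Trace:
start: ε-closure({0}) = {0,1,2,6}
'd' @ 1: {3,4,7}  (accept∈set)
'b' @ 2: {1,2,5,6}
'd' @ 3: {3,4,7}  (accept∈set)
'c' @ 4: {1,2,5,6}
'd' @ 5: {3,4,7}  (accept∈set)
'c' @ 6: {1,2,5,6}
'd' @ 7: {3,4,7}  (accept∈set)
'c' @ 8: {1,2,5,6}
'd' @ 9: {3,4,7}  (accept∈set)
'b' @ 10: {1,2,5,6}
'd' @ 11: {3,4,7}  (accept∈set)
final: {3,4,7}; accept 7 in set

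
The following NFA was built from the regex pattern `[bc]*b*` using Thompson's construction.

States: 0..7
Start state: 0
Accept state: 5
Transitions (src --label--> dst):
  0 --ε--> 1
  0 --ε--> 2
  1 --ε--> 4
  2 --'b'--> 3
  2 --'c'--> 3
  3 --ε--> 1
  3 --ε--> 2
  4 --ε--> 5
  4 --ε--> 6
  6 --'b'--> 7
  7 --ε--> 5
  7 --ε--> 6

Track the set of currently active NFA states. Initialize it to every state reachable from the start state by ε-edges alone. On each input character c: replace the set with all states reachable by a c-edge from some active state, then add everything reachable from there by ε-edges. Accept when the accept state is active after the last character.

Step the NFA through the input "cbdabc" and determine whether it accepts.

initial (ε-close {0}): {0,1,2,4,5,6}
'c' @ 1: {1,2,3,4,5,6}  ✓accept
'b' @ 2: {1,2,3,4,5,6,7}  ✓accept
'd' @ 3: {}  — state set empty
rest 'abc' ignored (set empty)
after full input: {}  (accept=5 not in)

Answer: REJECT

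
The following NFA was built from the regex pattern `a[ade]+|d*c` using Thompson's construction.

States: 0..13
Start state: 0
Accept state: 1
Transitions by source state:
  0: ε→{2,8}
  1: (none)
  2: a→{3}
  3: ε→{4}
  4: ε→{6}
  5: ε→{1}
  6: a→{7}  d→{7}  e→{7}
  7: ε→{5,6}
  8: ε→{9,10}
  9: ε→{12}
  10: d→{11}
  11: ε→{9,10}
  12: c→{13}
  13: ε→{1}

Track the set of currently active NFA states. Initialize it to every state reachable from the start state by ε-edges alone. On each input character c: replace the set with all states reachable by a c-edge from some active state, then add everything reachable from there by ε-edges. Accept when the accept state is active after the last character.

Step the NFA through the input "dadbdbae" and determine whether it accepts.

S₀ = ε-closure({0}) = {0,2,8,9,10,12}
'd' @ 1: {9,10,11,12}
'a' @ 2: {}  — state set empty
rest 'dbdbae' ignored (set empty)
final: {}; accept 1 not in set

Answer: REJECT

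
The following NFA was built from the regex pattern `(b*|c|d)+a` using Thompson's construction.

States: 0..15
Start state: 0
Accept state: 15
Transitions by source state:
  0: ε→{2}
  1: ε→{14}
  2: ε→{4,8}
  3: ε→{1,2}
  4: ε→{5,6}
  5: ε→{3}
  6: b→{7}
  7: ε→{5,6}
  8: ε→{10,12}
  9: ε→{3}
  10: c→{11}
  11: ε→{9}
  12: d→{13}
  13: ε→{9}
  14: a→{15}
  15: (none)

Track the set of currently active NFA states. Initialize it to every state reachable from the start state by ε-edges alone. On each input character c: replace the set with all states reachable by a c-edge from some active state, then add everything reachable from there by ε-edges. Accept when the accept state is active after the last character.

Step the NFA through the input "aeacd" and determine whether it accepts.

S₀ = ε-closure({0}) = {0,1,2,3,4,5,6,8,10,12,14}
'a' @ 1: {15}  (accept∈set)
'e' @ 2: {}  — state set empty
rest 'acd' ignored (set empty)
after full input: {}  (accept=15 not in)

Answer: REJECT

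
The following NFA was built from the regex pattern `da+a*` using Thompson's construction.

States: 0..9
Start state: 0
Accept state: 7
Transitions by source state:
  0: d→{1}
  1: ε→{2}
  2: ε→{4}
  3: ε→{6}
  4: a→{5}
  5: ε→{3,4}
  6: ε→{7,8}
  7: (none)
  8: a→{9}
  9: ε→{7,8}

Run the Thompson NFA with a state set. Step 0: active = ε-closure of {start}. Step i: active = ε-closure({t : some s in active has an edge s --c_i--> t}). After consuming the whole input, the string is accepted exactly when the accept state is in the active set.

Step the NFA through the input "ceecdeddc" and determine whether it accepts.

start: ε-closure({0}) = {0}
'c' @ 1: {}  — dead — no transitions
rest 'eecdeddc' ignored (set empty)
final: {}; accept 7 not in set

Answer: REJECT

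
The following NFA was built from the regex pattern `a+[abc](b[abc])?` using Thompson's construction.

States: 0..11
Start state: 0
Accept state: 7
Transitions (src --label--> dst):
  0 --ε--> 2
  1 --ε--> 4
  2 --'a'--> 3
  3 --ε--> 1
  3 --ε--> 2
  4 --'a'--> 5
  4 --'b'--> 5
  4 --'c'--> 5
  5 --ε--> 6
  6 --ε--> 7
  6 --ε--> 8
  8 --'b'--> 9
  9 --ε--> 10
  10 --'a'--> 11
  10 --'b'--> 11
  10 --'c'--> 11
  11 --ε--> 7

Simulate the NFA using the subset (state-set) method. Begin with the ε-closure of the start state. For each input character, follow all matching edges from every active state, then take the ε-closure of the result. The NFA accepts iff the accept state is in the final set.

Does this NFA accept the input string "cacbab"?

S₀ = ε-closure({0}) = {0,2}
'c' @ 1: {}  — no active states
rest 'acbab' ignored (set empty)
final: {}; accept 7 not in set

Answer: REJECT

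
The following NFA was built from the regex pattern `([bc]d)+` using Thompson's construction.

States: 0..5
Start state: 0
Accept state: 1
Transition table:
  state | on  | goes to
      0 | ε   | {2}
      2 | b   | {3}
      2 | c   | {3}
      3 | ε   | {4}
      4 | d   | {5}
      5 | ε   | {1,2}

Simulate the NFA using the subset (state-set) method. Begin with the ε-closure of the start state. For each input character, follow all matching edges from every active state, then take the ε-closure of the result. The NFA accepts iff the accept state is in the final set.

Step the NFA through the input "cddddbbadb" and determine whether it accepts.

start: ε-closure({0}) = {0,2}
'c' @ 1: {3,4}
'd' @ 2: {1,2,5}  ✓accept
'd' @ 3: {}  — no active states
rest 'ddbbadb' ignored (set empty)
after full input: {}  (accept=1 not in)

Answer: REJECT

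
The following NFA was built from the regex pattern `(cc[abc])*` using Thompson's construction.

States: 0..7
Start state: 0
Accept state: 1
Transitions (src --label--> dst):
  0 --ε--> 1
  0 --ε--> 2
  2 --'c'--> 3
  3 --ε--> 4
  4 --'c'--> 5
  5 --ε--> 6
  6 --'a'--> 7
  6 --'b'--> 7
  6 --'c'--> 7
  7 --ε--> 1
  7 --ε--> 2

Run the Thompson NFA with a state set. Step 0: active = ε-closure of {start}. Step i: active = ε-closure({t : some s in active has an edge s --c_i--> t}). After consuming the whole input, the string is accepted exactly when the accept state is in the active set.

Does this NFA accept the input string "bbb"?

Answer: REJECT

Derivation:
S₀ = ε-closure({0}) = {0,1,2}
'b' @ 1: {}  — state set empty
rest 'bb' ignored (set empty)
after full input: {}  (accept=1 not in)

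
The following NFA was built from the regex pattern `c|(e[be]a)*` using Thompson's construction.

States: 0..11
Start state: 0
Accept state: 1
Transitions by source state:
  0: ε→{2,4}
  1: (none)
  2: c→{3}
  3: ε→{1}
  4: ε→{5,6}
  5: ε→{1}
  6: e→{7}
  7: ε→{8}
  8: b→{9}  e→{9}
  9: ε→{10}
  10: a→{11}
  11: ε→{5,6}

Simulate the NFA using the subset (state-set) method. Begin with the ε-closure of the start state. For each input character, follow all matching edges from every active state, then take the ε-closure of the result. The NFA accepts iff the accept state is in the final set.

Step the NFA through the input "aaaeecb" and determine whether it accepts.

S₀ = ε-closure({0}) = {0,1,2,4,5,6}
'a' @ 1: {}  — dead — no transitions
rest 'aaeecb' ignored (set empty)
final: {}; accept 1 not in set

Answer: REJECT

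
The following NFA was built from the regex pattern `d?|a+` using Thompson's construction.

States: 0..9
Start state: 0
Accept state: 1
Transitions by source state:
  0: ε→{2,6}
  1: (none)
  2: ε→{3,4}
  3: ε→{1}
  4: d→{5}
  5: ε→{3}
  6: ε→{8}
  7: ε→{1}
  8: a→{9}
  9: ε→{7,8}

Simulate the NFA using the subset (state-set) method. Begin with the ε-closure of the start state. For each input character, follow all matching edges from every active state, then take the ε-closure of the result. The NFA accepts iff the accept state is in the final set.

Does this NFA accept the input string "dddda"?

Answer: REJECT

Derivation:
start: ε-closure({0}) = {0,1,2,3,4,6,8}
'd' @ 1: {1,3,5}  ✓accept
'd' @ 2: {}  — dead — no transitions
rest 'dda' ignored (set empty)
after full input: {}  (accept=1 not in)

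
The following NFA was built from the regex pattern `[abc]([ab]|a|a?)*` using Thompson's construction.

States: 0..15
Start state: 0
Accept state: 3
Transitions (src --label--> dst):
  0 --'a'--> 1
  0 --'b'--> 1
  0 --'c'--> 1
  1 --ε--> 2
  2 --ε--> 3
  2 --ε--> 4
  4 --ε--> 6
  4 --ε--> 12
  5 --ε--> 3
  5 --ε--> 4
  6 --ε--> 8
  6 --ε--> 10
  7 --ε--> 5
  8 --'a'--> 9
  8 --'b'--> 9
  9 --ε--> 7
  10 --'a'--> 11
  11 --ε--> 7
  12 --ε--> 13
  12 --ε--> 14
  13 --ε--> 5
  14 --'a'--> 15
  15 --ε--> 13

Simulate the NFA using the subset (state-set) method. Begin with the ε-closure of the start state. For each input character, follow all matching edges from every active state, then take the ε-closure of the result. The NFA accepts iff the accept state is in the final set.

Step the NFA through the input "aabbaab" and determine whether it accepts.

Answer: ACCEPT

Trace:
start: ε-closure({0}) = {0}
'a' @ 1: {1,2,3,4,5,6,8,10,12,13,14}  [accepting]
'a' @ 2: {3,4,5,6,7,8,9,10,11,12,13,14,15}  [accepting]
'b' @ 3: {3,4,5,6,7,8,9,10,12,13,14}  [accepting]
'b' @ 4: {3,4,5,6,7,8,9,10,12,13,14}  [accepting]
'a' @ 5: {3,4,5,6,7,8,9,10,11,12,13,14,15}  [accepting]
'a' @ 6: {3,4,5,6,7,8,9,10,11,12,13,14,15}  [accepting]
'b' @ 7: {3,4,5,6,7,8,9,10,12,13,14}  [accepting]
end set {3,4,5,6,7,8,9,10,12,13,14} — state 3 in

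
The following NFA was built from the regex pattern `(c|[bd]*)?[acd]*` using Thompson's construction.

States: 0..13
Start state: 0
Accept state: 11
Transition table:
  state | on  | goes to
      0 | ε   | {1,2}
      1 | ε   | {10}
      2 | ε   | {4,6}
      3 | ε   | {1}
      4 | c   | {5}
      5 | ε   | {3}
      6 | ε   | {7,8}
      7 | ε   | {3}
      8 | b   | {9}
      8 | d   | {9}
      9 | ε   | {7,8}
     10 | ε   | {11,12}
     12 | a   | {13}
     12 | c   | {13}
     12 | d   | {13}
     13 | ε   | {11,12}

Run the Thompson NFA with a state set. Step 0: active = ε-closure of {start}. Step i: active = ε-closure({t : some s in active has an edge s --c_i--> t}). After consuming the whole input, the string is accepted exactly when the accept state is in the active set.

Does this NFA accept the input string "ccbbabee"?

Answer: REJECT

Steps:
start: ε-closure({0}) = {0,1,2,3,4,6,7,8,10,11,12}
'c' @ 1: {1,3,5,10,11,12,13}  ✓accept
'c' @ 2: {11,12,13}  ✓accept
'b' @ 3: {}  — state set empty
rest 'babee' ignored (set empty)
end set {} — state 11 not in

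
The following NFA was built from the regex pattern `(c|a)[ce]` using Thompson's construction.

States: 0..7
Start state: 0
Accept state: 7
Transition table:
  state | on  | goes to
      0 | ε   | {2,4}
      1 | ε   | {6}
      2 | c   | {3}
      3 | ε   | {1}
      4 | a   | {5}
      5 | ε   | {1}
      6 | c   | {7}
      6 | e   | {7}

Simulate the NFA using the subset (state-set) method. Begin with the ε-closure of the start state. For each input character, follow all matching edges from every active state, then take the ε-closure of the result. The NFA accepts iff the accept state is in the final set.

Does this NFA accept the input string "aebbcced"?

Answer: REJECT

Steps:
initial (ε-close {0}): {0,2,4}
'a' @ 1: {1,5,6}
'e' @ 2: {7}  [accepting]
'b' @ 3: {}  — state set empty
rest 'bcced' ignored (set empty)
end set {} — state 7 not in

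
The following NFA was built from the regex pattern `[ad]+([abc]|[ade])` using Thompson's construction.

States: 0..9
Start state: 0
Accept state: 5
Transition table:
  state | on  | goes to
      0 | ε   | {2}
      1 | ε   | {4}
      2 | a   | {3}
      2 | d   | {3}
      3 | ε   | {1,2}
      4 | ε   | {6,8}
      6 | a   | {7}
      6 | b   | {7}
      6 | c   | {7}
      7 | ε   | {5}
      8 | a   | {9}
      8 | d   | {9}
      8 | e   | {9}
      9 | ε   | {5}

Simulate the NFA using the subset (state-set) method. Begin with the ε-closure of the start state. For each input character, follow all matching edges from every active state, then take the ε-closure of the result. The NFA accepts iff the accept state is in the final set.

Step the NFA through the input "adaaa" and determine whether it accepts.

initial (ε-close {0}): {0,2}
'a' @ 1: {1,2,3,4,6,8}
'd' @ 2: {1,2,3,4,5,6,8,9}  ✓accept
'a' @ 3: {1,2,3,4,5,6,7,8,9}  ✓accept
'a' @ 4: {1,2,3,4,5,6,7,8,9}  ✓accept
'a' @ 5: {1,2,3,4,5,6,7,8,9}  ✓accept
end set {1,2,3,4,5,6,7,8,9} — state 5 in

Answer: ACCEPT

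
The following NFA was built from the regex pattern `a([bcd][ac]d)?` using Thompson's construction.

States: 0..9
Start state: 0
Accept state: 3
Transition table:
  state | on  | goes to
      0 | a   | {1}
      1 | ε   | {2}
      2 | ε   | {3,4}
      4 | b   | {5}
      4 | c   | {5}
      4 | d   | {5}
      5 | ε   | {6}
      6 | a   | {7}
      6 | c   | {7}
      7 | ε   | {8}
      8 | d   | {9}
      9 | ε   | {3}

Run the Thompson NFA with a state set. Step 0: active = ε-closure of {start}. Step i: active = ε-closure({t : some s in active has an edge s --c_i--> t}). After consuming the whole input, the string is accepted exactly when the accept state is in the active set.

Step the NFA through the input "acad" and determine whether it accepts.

S₀ = ε-closure({0}) = {0}
'a' @ 1: {1,2,3,4}  [accepting]
'c' @ 2: {5,6}
'a' @ 3: {7,8}
'd' @ 4: {3,9}  [accepting]
end set {3,9} — state 3 in

Answer: ACCEPT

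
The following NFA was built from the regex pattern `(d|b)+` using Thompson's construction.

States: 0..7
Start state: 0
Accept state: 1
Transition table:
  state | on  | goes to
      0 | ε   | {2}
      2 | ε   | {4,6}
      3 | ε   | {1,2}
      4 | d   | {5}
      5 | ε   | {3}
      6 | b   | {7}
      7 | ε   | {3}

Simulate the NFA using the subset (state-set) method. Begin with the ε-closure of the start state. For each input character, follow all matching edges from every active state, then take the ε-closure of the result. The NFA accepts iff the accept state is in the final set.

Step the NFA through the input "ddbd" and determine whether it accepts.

initial (ε-close {0}): {0,2,4,6}
'd' @ 1: {1,2,3,4,5,6}  ✓accept
'd' @ 2: {1,2,3,4,5,6}  ✓accept
'b' @ 3: {1,2,3,4,6,7}  ✓accept
'd' @ 4: {1,2,3,4,5,6}  ✓accept
after full input: {1,2,3,4,5,6}  (accept=1 in)

Answer: ACCEPT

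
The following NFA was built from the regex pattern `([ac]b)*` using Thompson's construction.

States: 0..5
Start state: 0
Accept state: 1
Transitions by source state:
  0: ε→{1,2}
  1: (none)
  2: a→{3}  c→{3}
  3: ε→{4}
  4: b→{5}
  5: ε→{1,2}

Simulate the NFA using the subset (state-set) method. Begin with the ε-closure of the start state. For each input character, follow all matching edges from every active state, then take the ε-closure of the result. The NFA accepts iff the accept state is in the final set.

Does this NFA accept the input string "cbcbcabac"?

initial (ε-close {0}): {0,1,2}
'c' @ 1: {3,4}
'b' @ 2: {1,2,5}  ✓accept
'c' @ 3: {3,4}
'b' @ 4: {1,2,5}  ✓accept
'c' @ 5: {3,4}
'a' @ 6: {}  — no active states
rest 'bac' ignored (set empty)
final: {}; accept 1 not in set

Answer: REJECT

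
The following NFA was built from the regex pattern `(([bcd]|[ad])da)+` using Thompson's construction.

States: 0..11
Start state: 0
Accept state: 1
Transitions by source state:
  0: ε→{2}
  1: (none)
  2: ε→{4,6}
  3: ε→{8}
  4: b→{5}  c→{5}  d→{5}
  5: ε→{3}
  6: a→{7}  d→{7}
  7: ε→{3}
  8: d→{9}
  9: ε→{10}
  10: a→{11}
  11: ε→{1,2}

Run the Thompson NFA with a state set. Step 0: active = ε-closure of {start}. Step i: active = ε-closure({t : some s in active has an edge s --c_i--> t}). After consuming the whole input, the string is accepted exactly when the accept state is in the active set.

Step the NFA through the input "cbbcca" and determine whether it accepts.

Answer: REJECT

Derivation:
S₀ = ε-closure({0}) = {0,2,4,6}
'c' @ 1: {3,5,8}
'b' @ 2: {}  — dead — no transitions
rest 'bcca' ignored (set empty)
end set {} — state 1 not in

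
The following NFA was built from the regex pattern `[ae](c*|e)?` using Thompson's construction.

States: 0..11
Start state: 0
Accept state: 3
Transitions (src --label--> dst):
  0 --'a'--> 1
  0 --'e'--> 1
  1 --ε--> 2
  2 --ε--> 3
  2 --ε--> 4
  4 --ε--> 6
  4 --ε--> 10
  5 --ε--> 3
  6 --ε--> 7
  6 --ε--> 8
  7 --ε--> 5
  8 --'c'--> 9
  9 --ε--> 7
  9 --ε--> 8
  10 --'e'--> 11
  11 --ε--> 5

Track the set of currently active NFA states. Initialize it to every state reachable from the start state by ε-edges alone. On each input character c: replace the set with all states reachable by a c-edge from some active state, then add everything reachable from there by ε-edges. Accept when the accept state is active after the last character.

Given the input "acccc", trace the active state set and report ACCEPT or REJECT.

Answer: ACCEPT

Trace:
start: ε-closure({0}) = {0}
'a' @ 1: {1,2,3,4,5,6,7,8,10}  [accepting]
'c' @ 2: {3,5,7,8,9}  [accepting]
'c' @ 3: {3,5,7,8,9}  [accepting]
'c' @ 4: {3,5,7,8,9}  [accepting]
'c' @ 5: {3,5,7,8,9}  [accepting]
after full input: {3,5,7,8,9}  (accept=3 in)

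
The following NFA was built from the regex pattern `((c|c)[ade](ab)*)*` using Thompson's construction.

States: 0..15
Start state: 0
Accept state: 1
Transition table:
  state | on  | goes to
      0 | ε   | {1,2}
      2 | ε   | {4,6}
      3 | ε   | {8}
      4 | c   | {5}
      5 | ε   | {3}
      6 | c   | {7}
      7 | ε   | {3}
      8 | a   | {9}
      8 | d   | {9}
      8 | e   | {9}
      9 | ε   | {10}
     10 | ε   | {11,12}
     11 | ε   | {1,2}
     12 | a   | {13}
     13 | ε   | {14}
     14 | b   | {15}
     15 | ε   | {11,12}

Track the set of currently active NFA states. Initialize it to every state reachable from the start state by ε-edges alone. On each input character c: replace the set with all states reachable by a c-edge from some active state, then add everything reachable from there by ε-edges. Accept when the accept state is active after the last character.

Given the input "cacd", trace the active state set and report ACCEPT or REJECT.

Answer: ACCEPT

Steps:
initial (ε-close {0}): {0,1,2,4,6}
'c' @ 1: {3,5,7,8}
'a' @ 2: {1,2,4,6,9,10,11,12}  ✓accept
'c' @ 3: {3,5,7,8}
'd' @ 4: {1,2,4,6,9,10,11,12}  ✓accept
final: {1,2,4,6,9,10,11,12}; accept 1 in set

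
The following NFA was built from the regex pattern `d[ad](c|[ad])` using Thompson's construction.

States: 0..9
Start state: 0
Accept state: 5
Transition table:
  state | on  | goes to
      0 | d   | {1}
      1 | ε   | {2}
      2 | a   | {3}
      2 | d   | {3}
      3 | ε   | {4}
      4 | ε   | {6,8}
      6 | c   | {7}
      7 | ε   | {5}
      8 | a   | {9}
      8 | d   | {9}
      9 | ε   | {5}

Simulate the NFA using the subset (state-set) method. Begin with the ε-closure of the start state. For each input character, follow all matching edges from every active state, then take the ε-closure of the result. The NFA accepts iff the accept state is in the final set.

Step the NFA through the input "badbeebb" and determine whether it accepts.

S₀ = ε-closure({0}) = {0}
'b' @ 1: {}  — state set empty
rest 'adbeebb' ignored (set empty)
after full input: {}  (accept=5 not in)

Answer: REJECT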